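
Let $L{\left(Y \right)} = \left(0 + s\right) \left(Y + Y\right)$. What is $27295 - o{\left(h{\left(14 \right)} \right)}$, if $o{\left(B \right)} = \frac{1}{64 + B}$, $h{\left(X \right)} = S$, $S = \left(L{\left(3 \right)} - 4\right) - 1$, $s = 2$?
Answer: $\frac{1937944}{71} \approx 27295.0$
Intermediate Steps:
$L{\left(Y \right)} = 4 Y$ ($L{\left(Y \right)} = \left(0 + 2\right) \left(Y + Y\right) = 2 \cdot 2 Y = 4 Y$)
$S = 7$ ($S = \left(4 \cdot 3 - 4\right) - 1 = \left(12 - 4\right) - 1 = 8 - 1 = 7$)
$h{\left(X \right)} = 7$
$27295 - o{\left(h{\left(14 \right)} \right)} = 27295 - \frac{1}{64 + 7} = 27295 - \frac{1}{71} = \frac{1937944}{71}$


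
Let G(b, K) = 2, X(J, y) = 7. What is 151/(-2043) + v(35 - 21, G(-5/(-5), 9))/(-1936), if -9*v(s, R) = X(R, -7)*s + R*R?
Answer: -134591/1977624 ≈ -0.068057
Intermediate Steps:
v(s, R) = -7*s/9 - R²/9 (v(s, R) = -(7*s + R*R)/9 = -(7*s + R²)/9 = -(R² + 7*s)/9 = -7*s/9 - R²/9)
151/(-2043) + v(35 - 21, G(-5/(-5), 9))/(-1936) = 151/(-2043) + (-7*(35 - 21)/9 - ⅑*2²)/(-1936) = 151*(-1/2043) + (-7/9*14 - ⅑*4)*(-1/1936) = -151/2043 + (-98/9 - 4/9)*(-1/1936) = -151/2043 - 34/3*(-1/1936) = -151/2043 + 17/2904 = -134591/1977624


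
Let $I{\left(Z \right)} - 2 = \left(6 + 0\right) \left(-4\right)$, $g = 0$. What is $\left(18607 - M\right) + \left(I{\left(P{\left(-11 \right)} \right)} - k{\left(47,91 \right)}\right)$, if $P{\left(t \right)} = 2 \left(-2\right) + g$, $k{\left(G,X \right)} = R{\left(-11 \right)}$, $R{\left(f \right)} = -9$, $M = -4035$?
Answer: $22629$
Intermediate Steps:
$k{\left(G,X \right)} = -9$
$P{\left(t \right)} = -4$ ($P{\left(t \right)} = 2 \left(-2\right) + 0 = -4 + 0 = -4$)
$I{\left(Z \right)} = -22$ ($I{\left(Z \right)} = 2 + \left(6 + 0\right) \left(-4\right) = 2 + 6 \left(-4\right) = 2 - 24 = -22$)
$\left(18607 - M\right) + \left(I{\left(P{\left(-11 \right)} \right)} - k{\left(47,91 \right)}\right) = \left(18607 - -4035\right) - 13 = \left(18607 + 4035\right) + \left(-22 + 9\right) = 22642 - 13 = 22629$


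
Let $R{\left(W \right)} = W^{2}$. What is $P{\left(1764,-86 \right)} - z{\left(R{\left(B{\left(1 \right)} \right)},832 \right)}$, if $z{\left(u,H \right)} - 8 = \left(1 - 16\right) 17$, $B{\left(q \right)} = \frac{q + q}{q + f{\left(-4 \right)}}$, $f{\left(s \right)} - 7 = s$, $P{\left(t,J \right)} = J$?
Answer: $161$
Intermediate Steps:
$f{\left(s \right)} = 7 + s$
$B{\left(q \right)} = \frac{2 q}{3 + q}$ ($B{\left(q \right)} = \frac{q + q}{q + \left(7 - 4\right)} = \frac{2 q}{q + 3} = \frac{2 q}{3 + q}$)
$z{\left(u,H \right)} = -247$ ($z{\left(u,H \right)} = 8 + \left(1 - 16\right) 17 = 8 - 255 = -247$)
$P{\left(1764,-86 \right)} - z{\left(R{\left(B{\left(1 \right)} \right)},832 \right)} = -86 - -247 = -86 + 247 = 161$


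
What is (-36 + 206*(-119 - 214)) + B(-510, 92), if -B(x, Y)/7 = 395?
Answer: -71399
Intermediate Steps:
B(x, Y) = -2765 (B(x, Y) = -7*395 = -2765)
(-36 + 206*(-119 - 214)) + B(-510, 92) = (-36 + 206*(-119 - 214)) - 2765 = (-36 + 206*(-333)) - 2765 = (-36 - 68598) - 2765 = -68634 - 2765 = -71399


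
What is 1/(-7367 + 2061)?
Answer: -1/5306 ≈ -0.00018847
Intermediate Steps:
1/(-7367 + 2061) = 1/(-5306) = -1/5306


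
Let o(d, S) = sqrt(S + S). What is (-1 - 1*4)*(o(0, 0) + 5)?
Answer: -25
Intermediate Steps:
o(d, S) = sqrt(2)*sqrt(S) (o(d, S) = sqrt(2*S) = sqrt(2)*sqrt(S))
(-1 - 1*4)*(o(0, 0) + 5) = (-1 - 1*4)*(sqrt(2)*sqrt(0) + 5) = (-1 - 4)*(sqrt(2)*0 + 5) = -5*(0 + 5) = -5*5 = -25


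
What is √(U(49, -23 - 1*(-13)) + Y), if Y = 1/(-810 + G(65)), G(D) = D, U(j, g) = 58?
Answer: 3*√3576745/745 ≈ 7.6157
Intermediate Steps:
Y = -1/745 (Y = 1/(-810 + 65) = 1/(-745) = -1/745 ≈ -0.0013423)
√(U(49, -23 - 1*(-13)) + Y) = √(58 - 1/745) = √(43209/745) = 3*√3576745/745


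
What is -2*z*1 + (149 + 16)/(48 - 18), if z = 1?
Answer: 7/2 ≈ 3.5000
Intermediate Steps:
-2*z*1 + (149 + 16)/(48 - 18) = -2*1*1 + (149 + 16)/(48 - 18) = -2*1 + 165/30 = -2 + 165*(1/30) = -2 + 11/2 = 7/2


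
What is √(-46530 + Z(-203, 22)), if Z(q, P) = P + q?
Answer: I*√46711 ≈ 216.13*I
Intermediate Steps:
√(-46530 + Z(-203, 22)) = √(-46530 + (22 - 203)) = √(-46530 - 181) = √(-46711) = I*√46711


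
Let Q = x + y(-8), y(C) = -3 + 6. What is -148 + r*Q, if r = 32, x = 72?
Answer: 2252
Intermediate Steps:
y(C) = 3
Q = 75 (Q = 72 + 3 = 75)
-148 + r*Q = -148 + 32*75 = -148 + 2400 = 2252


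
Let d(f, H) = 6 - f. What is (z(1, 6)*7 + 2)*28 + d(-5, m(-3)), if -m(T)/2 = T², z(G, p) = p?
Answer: 1243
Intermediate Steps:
m(T) = -2*T²
(z(1, 6)*7 + 2)*28 + d(-5, m(-3)) = (6*7 + 2)*28 + (6 - 1*(-5)) = (42 + 2)*28 + (6 + 5) = 44*28 + 11 = 1232 + 11 = 1243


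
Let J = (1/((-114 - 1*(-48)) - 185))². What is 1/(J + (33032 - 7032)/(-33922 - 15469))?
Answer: -3111682391/1637976609 ≈ -1.8997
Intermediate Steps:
J = 1/63001 (J = (1/((-114 + 48) - 185))² = (1/(-66 - 185))² = (1/(-251))² = (-1/251)² = 1/63001 ≈ 1.5873e-5)
1/(J + (33032 - 7032)/(-33922 - 15469)) = 1/(1/63001 + (33032 - 7032)/(-33922 - 15469)) = 1/(1/63001 + 26000/(-49391)) = 1/(1/63001 + 26000*(-1/49391)) = 1/(1/63001 - 26000/49391) = 1/(-1637976609/3111682391) = -3111682391/1637976609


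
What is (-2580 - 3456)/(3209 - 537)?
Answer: -1509/668 ≈ -2.2590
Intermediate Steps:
(-2580 - 3456)/(3209 - 537) = -6036/2672 = -6036*1/2672 = -1509/668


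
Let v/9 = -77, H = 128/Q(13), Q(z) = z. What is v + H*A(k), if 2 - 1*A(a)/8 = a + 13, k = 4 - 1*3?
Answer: -21297/13 ≈ -1638.2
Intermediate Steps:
H = 128/13 ≈ 9.8462
k = 1 (k = 4 - 3 = 1)
A(a) = -88 - 8*a (A(a) = 16 - 8*(a + 13) = 16 - 8*(13 + a) = 16 + (-104 - 8*a) = -88 - 8*a)
v = -693 (v = 9*(-77) = -693)
v + H*A(k) = -693 + 128*(-88 - 8*1)/13 = -693 + 128*(-88 - 8)/13 = -693 + (128/13)*(-96) = -693 - 12288/13 = -21297/13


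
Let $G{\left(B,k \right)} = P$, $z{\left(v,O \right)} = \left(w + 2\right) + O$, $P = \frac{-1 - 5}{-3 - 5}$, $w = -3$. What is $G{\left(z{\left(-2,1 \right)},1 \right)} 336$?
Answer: $252$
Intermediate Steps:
$P = \frac{3}{4}$ ($P = - \frac{6}{-8} = \left(-6\right) \left(- \frac{1}{8}\right) = \frac{3}{4} \approx 0.75$)
$z{\left(v,O \right)} = -1 + O$ ($z{\left(v,O \right)} = \left(-3 + 2\right) + O = -1 + O$)
$G{\left(B,k \right)} = \frac{3}{4}$
$G{\left(z{\left(-2,1 \right)},1 \right)} 336 = \frac{3}{4} \cdot 336 = 252$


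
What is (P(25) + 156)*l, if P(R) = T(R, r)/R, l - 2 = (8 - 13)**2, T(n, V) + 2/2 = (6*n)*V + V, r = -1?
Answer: 101196/25 ≈ 4047.8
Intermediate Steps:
T(n, V) = -1 + V + 6*V*n (T(n, V) = -1 + ((6*n)*V + V) = -1 + (6*V*n + V) = -1 + (V + 6*V*n) = -1 + V + 6*V*n)
l = 27 (l = 2 + (8 - 13)**2 = 2 + (-5)**2 = 2 + 25 = 27)
P(R) = (-2 - 6*R)/R (P(R) = (-1 - 1 + 6*(-1)*R)/R = (-1 - 1 - 6*R)/R = (-2 - 6*R)/R)
(P(25) + 156)*l = ((-6 - 2/25) + 156)*27 = (-152/25 + 156)*27 = (3748/25)*27 = 101196/25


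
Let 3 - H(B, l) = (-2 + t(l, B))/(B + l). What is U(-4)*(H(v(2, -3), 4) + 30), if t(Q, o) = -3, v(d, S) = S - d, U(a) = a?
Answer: -112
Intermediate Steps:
H(B, l) = 3 + 5/(B + l) (H(B, l) = 3 - (-2 - 3)/(B + l) = 3 - (-5)/(B + l) = 3 + 5/(B + l))
U(-4)*(H(v(2, -3), 4) + 30) = -4*((5 + 3*(-3 - 1*2) + 3*4)/((-3 - 1*2) + 4) + 30) = -4*((5 + 3*(-3 - 2) + 12)/((-3 - 2) + 4) + 30) = -4*((5 + 3*(-5) + 12)/(-5 + 4) + 30) = -4*((5 - 15 + 12)/(-1) + 30) = -4*(-1*2 + 30) = -4*(-2 + 30) = -4*28 = -112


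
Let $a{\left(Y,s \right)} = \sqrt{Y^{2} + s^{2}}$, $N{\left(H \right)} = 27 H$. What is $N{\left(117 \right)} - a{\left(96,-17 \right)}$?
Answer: $3159 - \sqrt{9505} \approx 3061.5$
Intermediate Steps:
$N{\left(117 \right)} - a{\left(96,-17 \right)} = 27 \cdot 117 - \sqrt{96^{2} + \left(-17\right)^{2}} = 3159 - \sqrt{9216 + 289} = 3159 - \sqrt{9505}$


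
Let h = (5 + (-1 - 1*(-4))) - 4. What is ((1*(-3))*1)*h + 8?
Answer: -4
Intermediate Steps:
h = 4 (h = (5 + (-1 + 4)) - 4 = (5 + 3) - 4 = 8 - 4 = 4)
((1*(-3))*1)*h + 8 = ((1*(-3))*1)*4 + 8 = -3*1*4 + 8 = -3*4 + 8 = -12 + 8 = -4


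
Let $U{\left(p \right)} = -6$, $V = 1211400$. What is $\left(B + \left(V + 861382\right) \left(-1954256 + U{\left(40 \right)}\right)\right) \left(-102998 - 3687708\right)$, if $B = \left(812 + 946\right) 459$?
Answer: $15355233754308693172$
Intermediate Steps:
$B = 806922$ ($B = 1758 \cdot 459 = 806922$)
$\left(B + \left(V + 861382\right) \left(-1954256 + U{\left(40 \right)}\right)\right) \left(-102998 - 3687708\right) = \left(806922 + \left(1211400 + 861382\right) \left(-1954256 - 6\right)\right) \left(-102998 - 3687708\right) = \left(806922 + 2072782 \left(-1954262\right)\right) \left(-3790706\right) = \left(806922 - 4050759096884\right) \left(-3790706\right) = \left(-4050758289962\right) \left(-3790706\right) = 15355233754308693172$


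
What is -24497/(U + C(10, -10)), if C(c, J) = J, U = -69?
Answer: 24497/79 ≈ 310.09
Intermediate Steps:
-24497/(U + C(10, -10)) = -24497/(-69 - 10) = -24497/(-79) = -1/79*(-24497) = 24497/79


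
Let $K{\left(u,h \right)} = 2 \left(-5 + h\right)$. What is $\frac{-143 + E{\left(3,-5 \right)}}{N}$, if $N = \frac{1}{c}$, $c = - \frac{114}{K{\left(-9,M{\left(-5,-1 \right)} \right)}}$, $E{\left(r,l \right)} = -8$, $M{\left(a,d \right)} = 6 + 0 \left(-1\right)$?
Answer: $8607$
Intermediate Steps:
$M{\left(a,d \right)} = 6$ ($M{\left(a,d \right)} = 6 + 0 = 6$)
$K{\left(u,h \right)} = -10 + 2 h$
$c = -57$ ($c = - \frac{114}{-10 + 2 \cdot 6} = - \frac{114}{-10 + 12} = - \frac{114}{2} = \left(-114\right) \frac{1}{2} = -57$)
$N = - \frac{1}{57}$ ($N = \frac{1}{-57} = - \frac{1}{57} \approx -0.017544$)
$\frac{-143 + E{\left(3,-5 \right)}}{N} = \frac{-143 - 8}{- \frac{1}{57}} = \left(-151\right) \left(-57\right) = 8607$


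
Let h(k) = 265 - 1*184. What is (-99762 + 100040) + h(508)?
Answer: 359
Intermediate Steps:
h(k) = 81 (h(k) = 265 - 184 = 81)
(-99762 + 100040) + h(508) = (-99762 + 100040) + 81 = 278 + 81 = 359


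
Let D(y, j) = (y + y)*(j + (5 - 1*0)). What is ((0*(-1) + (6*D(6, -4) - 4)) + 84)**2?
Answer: 23104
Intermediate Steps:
D(y, j) = 2*y*(5 + j) (D(y, j) = (2*y)*(j + (5 + 0)) = (2*y)*(j + 5) = (2*y)*(5 + j) = 2*y*(5 + j))
((0*(-1) + (6*D(6, -4) - 4)) + 84)**2 = ((0*(-1) + (6*(2*6*(5 - 4)) - 4)) + 84)**2 = ((0 + (6*(2*6*1) - 4)) + 84)**2 = ((0 + (6*12 - 4)) + 84)**2 = ((0 + (72 - 4)) + 84)**2 = ((0 + 68) + 84)**2 = (68 + 84)**2 = 152**2 = 23104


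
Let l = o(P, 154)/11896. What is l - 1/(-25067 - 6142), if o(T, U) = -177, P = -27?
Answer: -5512097/371262264 ≈ -0.014847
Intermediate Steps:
l = -177/11896 ≈ -0.014879
l - 1/(-25067 - 6142) = -177/11896 - 1/(-25067 - 6142) = -177/11896 - 1/(-31209) = -177/11896 - 1*(-1/31209) = -177/11896 + 1/31209 = -5512097/371262264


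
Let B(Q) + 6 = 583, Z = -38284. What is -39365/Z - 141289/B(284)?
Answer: -5386394471/22089868 ≈ -243.84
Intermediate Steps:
B(Q) = 577 (B(Q) = -6 + 583 = 577)
-39365/Z - 141289/B(284) = -39365/(-38284) - 141289/577 = -39365*(-1/38284) - 141289*1/577 = 39365/38284 - 141289/577 = -5386394471/22089868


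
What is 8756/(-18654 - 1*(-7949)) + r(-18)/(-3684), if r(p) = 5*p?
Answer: -5215609/6572870 ≈ -0.79351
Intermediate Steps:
8756/(-18654 - 1*(-7949)) + r(-18)/(-3684) = 8756/(-18654 - 1*(-7949)) + (5*(-18))/(-3684) = 8756/(-18654 + 7949) - 90*(-1/3684) = 8756/(-10705) + 15/614 = 8756*(-1/10705) + 15/614 = -8756/10705 + 15/614 = -5215609/6572870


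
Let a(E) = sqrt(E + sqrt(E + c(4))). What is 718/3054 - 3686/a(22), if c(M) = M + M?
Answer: 359/1527 - 3686/sqrt(22 + sqrt(30)) ≈ -702.95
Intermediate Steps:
c(M) = 2*M
a(E) = sqrt(E + sqrt(8 + E)) (a(E) = sqrt(E + sqrt(E + 2*4)) = sqrt(E + sqrt(E + 8)) = sqrt(E + sqrt(8 + E)))
718/3054 - 3686/a(22) = 718/3054 - 3686/sqrt(22 + sqrt(8 + 22)) = 718*(1/3054) - 3686/sqrt(22 + sqrt(30)) = 359/1527 - 3686/sqrt(22 + sqrt(30))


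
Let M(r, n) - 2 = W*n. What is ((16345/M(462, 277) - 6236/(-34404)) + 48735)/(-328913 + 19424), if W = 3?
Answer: -49901467321/316767871791 ≈ -0.15753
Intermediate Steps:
M(r, n) = 2 + 3*n
((16345/M(462, 277) - 6236/(-34404)) + 48735)/(-328913 + 19424) = ((16345/(2 + 3*277) - 6236/(-34404)) + 48735)/(-328913 + 19424) = ((16345/(2 + 831) - 6236*(-1/34404)) + 48735)/(-309489) = ((16345/833 + 1559/8601) + 48735)*(-1/309489) = ((16345*(1/833) + 1559/8601) + 48735)*(-1/309489) = ((2335/119 + 1559/8601) + 48735)*(-1/309489) = (20268856/1023519 + 48735)*(-1/309489) = (49901467321/1023519)*(-1/309489) = -49901467321/316767871791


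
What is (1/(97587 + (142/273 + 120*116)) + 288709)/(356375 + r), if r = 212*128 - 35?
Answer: 4394375162675/5836802489114 ≈ 0.75287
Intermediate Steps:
r = 27101 (r = 27136 - 35 = 27101)
(1/(97587 + (142/273 + 120*116)) + 288709)/(356375 + r) = (1/(97587 + (142/273 + 120*116)) + 288709)/(356375 + 27101) = (1/(97587 + (142*(1/273) + 13920)) + 288709)/383476 = (1/(97587 + (142/273 + 13920)) + 288709)*(1/383476) = (1/(97587 + 3800302/273) + 288709)*(1/383476) = (1/(30441553/273) + 288709)*(1/383476) = (273/30441553 + 288709)*(1/383476) = (8788750325350/30441553)*(1/383476) = 4394375162675/5836802489114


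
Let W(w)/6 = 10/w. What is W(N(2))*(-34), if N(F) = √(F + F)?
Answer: -1020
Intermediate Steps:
N(F) = √2*√F (N(F) = √(2*F) = √2*√F)
W(w) = 60/w (W(w) = 6*(10/w) = 60/w)
W(N(2))*(-34) = (60/((√2*√2)))*(-34) = (60/2)*(-34) = (60*(½))*(-34) = 30*(-34) = -1020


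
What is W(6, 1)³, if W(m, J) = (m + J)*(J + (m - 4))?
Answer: 9261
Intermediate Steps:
W(m, J) = (J + m)*(-4 + J + m) (W(m, J) = (J + m)*(J + (-4 + m)) = (J + m)*(-4 + J + m))
W(6, 1)³ = (1² + 6² - 4*1 - 4*6 + 2*1*6)³ = (1 + 36 - 4 - 24 + 12)³ = 21³ = 9261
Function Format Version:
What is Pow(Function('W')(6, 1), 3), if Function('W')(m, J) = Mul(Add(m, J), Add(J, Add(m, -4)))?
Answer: 9261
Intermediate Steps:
Function('W')(m, J) = Mul(Add(J, m), Add(-4, J, m)) (Function('W')(m, J) = Mul(Add(J, m), Add(J, Add(-4, m))) = Mul(Add(J, m), Add(-4, J, m)))
Pow(Function('W')(6, 1), 3) = Pow(Add(Pow(1, 2), Pow(6, 2), Mul(-4, 1), Mul(-4, 6), Mul(2, 1, 6)), 3) = Pow(Add(1, 36, -4, -24, 12), 3) = Pow(21, 3) = 9261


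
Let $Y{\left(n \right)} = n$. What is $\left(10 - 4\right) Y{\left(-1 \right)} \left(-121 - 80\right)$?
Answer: $1206$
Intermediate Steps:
$\left(10 - 4\right) Y{\left(-1 \right)} \left(-121 - 80\right) = \left(10 - 4\right) \left(-1\right) \left(-121 - 80\right) = 6 \left(-1\right) \left(-201\right) = \left(-6\right) \left(-201\right) = 1206$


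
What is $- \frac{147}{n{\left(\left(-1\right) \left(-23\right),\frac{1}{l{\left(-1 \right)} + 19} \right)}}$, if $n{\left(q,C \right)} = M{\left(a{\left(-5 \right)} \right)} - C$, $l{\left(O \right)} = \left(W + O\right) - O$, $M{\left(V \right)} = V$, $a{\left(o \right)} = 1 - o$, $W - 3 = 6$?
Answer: $- \frac{4116}{167} \approx -24.647$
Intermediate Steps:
$W = 9$ ($W = 3 + 6 = 9$)
$l{\left(O \right)} = 9$ ($l{\left(O \right)} = \left(9 + O\right) - O = 9$)
$n{\left(q,C \right)} = 6 - C$ ($n{\left(q,C \right)} = \left(1 - -5\right) - C = \left(1 + 5\right) - C = 6 - C$)
$- \frac{147}{n{\left(\left(-1\right) \left(-23\right),\frac{1}{l{\left(-1 \right)} + 19} \right)}} = - \frac{147}{6 - \frac{1}{9 + 19}} = - \frac{147}{6 - \frac{1}{28}} = - \frac{147}{\frac{167}{28}} = \left(-147\right) \frac{28}{167} = - \frac{4116}{167}$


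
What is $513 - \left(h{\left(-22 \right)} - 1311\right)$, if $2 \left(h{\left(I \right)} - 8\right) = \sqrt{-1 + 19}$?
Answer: $1816 - \frac{3 \sqrt{2}}{2} \approx 1813.9$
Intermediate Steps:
$h{\left(I \right)} = 8 + \frac{3 \sqrt{2}}{2}$ ($h{\left(I \right)} = 8 + \frac{\sqrt{-1 + 19}}{2} = 8 + \frac{\sqrt{18}}{2} = 8 + \frac{3 \sqrt{2}}{2}$)
$513 - \left(h{\left(-22 \right)} - 1311\right) = 513 - \left(\left(8 + \frac{3 \sqrt{2}}{2}\right) - 1311\right) = 513 - \left(-1303 + \frac{3 \sqrt{2}}{2}\right) = 513 + \left(1303 - \frac{3 \sqrt{2}}{2}\right) = 1816 - \frac{3 \sqrt{2}}{2}$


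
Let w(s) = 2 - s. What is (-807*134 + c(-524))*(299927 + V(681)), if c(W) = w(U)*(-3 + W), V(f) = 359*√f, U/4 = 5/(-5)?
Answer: -33381875100 - 39956700*√681 ≈ -3.4425e+10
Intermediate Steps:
U = -4 (U = 4*(5/(-5)) = 4*(5*(-⅕)) = 4*(-1) = -4)
c(W) = -18 + 6*W (c(W) = (2 - 1*(-4))*(-3 + W) = (2 + 4)*(-3 + W) = 6*(-3 + W) = -18 + 6*W)
(-807*134 + c(-524))*(299927 + V(681)) = (-807*134 + (-18 + 6*(-524)))*(299927 + 359*√681) = (-108138 + (-18 - 3144))*(299927 + 359*√681) = (-108138 - 3162)*(299927 + 359*√681) = -111300*(299927 + 359*√681) = -33381875100 - 39956700*√681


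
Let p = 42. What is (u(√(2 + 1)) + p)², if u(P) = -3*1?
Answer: 1521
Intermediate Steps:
u(P) = -3
(u(√(2 + 1)) + p)² = (-3 + 42)² = 39² = 1521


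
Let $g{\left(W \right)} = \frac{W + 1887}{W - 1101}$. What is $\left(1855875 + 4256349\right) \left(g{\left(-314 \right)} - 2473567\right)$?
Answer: $- \frac{21393388364484672}{1415} \approx -1.5119 \cdot 10^{13}$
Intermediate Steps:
$g{\left(W \right)} = \frac{1887 + W}{-1101 + W}$
$\left(1855875 + 4256349\right) \left(g{\left(-314 \right)} - 2473567\right) = \left(1855875 + 4256349\right) \left(\frac{1887 - 314}{-1101 - 314} - 2473567\right) = 6112224 \left(\frac{1}{-1415} \cdot 1573 - 2473567\right) = 6112224 \left(\left(- \frac{1}{1415}\right) 1573 - 2473567\right) = 6112224 \left(- \frac{1573}{1415} - 2473567\right) = 6112224 \left(- \frac{3500098878}{1415}\right) = - \frac{21393388364484672}{1415}$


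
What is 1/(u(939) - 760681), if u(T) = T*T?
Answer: 1/121040 ≈ 8.2617e-6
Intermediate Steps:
u(T) = T²
1/(u(939) - 760681) = 1/(939² - 760681) = 1/(881721 - 760681) = 1/121040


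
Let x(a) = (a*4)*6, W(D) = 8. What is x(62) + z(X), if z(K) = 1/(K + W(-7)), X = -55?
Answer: 69935/47 ≈ 1488.0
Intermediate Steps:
x(a) = 24*a (x(a) = (4*a)*6 = 24*a)
z(K) = 1/(8 + K) (z(K) = 1/(K + 8) = 1/(8 + K))
x(62) + z(X) = 24*62 + 1/(8 - 55) = 1488 + 1/(-47) = 1488 - 1/47 = 69935/47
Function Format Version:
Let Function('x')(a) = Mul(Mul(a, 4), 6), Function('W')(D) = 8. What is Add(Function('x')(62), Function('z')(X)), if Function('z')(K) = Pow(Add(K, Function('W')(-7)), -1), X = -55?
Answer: Rational(69935, 47) ≈ 1488.0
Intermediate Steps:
Function('x')(a) = Mul(24, a) (Function('x')(a) = Mul(Mul(4, a), 6) = Mul(24, a))
Function('z')(K) = Pow(Add(8, K), -1) (Function('z')(K) = Pow(Add(K, 8), -1) = Pow(Add(8, K), -1))
Add(Function('x')(62), Function('z')(X)) = Add(Mul(24, 62), Pow(Add(8, -55), -1)) = Add(1488, Pow(-47, -1)) = Add(1488, Rational(-1, 47)) = Rational(69935, 47)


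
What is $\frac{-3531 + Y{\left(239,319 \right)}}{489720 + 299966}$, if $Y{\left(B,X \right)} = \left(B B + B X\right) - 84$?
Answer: $\frac{129747}{789686} \approx 0.1643$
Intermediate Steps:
$Y{\left(B,X \right)} = -84 + B^{2} + B X$ ($Y{\left(B,X \right)} = \left(B^{2} + B X\right) - 84 = -84 + B^{2} + B X$)
$\frac{-3531 + Y{\left(239,319 \right)}}{489720 + 299966} = \frac{-3531 + \left(-84 + 239^{2} + 239 \cdot 319\right)}{489720 + 299966} = \frac{-3531 + \left(-84 + 57121 + 76241\right)}{789686} = \left(-3531 + 133278\right) \frac{1}{789686} = 129747 \cdot \frac{1}{789686} = \frac{129747}{789686}$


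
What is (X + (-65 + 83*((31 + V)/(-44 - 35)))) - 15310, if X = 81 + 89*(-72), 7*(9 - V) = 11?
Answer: -12023533/553 ≈ -21742.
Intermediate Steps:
V = 52/7 (V = 9 - 1/7*11 = 9 - 11/7 = 52/7 ≈ 7.4286)
X = -6327 (X = 81 - 6408 = -6327)
(X + (-65 + 83*((31 + V)/(-44 - 35)))) - 15310 = (-6327 + (-65 + 83*((31 + 52/7)/(-44 - 35)))) - 15310 = (-6327 + (-65 + 83*((269/7)/(-79)))) - 15310 = (-6327 + (-65 + 83*((269/7)*(-1/79)))) - 15310 = (-6327 + (-65 + 83*(-269/553))) - 15310 = (-6327 + (-65 - 22327/553)) - 15310 = (-6327 - 58272/553) - 15310 = -3557103/553 - 15310 = -12023533/553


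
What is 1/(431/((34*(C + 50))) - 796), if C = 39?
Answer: -3026/2408265 ≈ -0.0012565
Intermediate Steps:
1/(431/((34*(C + 50))) - 796) = 1/(431/((34*(39 + 50))) - 796) = 1/(431/((34*89)) - 796) = 1/(431/3026 - 796) = 1/(-2408265/3026) = -3026/2408265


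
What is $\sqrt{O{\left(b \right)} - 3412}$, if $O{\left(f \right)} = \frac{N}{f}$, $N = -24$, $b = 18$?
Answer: $\frac{32 i \sqrt{30}}{3} \approx 58.424 i$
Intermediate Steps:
$O{\left(f \right)} = - \frac{24}{f}$
$\sqrt{O{\left(b \right)} - 3412} = \sqrt{- \frac{24}{18} - 3412} = \sqrt{\left(-24\right) \frac{1}{18} - 3412} = \sqrt{- \frac{4}{3} - 3412} = \sqrt{- \frac{10240}{3}} = \frac{32 i \sqrt{30}}{3}$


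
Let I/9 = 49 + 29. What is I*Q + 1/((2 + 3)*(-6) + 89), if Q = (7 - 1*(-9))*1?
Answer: 662689/59 ≈ 11232.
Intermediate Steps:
Q = 16 (Q = (7 + 9)*1 = 16*1 = 16)
I = 702 (I = 9*(49 + 29) = 9*78 = 702)
I*Q + 1/((2 + 3)*(-6) + 89) = 702*16 + 1/((2 + 3)*(-6) + 89) = 11232 + 1/(5*(-6) + 89) = 11232 + 1/(-30 + 89) = 11232 + 1/59 = 662689/59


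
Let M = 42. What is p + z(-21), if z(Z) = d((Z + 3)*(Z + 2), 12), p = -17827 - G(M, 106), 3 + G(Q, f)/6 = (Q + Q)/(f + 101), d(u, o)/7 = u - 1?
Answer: -354762/23 ≈ -15424.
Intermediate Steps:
d(u, o) = -7 + 7*u (d(u, o) = 7*(u - 1) = 7*(-1 + u) = -7 + 7*u)
G(Q, f) = -18 + 12*Q/(101 + f) (G(Q, f) = -18 + 6*((Q + Q)/(f + 101)) = -18 + 6*((2*Q)/(101 + f)) = -18 + 6*(2*Q/(101 + f)) = -18 + 12*Q/(101 + f))
p = -409663/23 (p = -17827 - 6*(-303 - 3*106 + 2*42)/(101 + 106) = -17827 - 6*(-303 - 318 + 84)/207 = -17827 - 6*(-537)/207 = -17827 - 1*(-358/23) = -17827 + 358/23 = -409663/23 ≈ -17811.)
z(Z) = -7 + 7*(2 + Z)*(3 + Z) (z(Z) = -7 + 7*((Z + 3)*(Z + 2)) = -7 + 7*((3 + Z)*(2 + Z)) = -7 + 7*((2 + Z)*(3 + Z)) = -7 + 7*(2 + Z)*(3 + Z))
p + z(-21) = -409663/23 + (35 + 7*(-21)² + 35*(-21)) = -409663/23 + (35 + 7*441 - 735) = -409663/23 + (35 + 3087 - 735) = -409663/23 + 2387 = -354762/23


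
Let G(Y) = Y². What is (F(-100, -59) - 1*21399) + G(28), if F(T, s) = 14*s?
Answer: -21441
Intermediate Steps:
(F(-100, -59) - 1*21399) + G(28) = (14*(-59) - 1*21399) + 28² = (-826 - 21399) + 784 = -22225 + 784 = -21441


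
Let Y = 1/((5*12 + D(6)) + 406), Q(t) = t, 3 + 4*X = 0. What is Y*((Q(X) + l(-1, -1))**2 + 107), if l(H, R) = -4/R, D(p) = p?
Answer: 1881/7552 ≈ 0.24907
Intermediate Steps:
X = -3/4 (X = -3/4 + (1/4)*0 = -3/4 + 0 = -3/4 ≈ -0.75000)
Y = 1/472 (Y = 1/((5*12 + 6) + 406) = 1/((60 + 6) + 406) = 1/(66 + 406) = 1/472 ≈ 0.0021186)
Y*((Q(X) + l(-1, -1))**2 + 107) = ((-3/4 - 4/(-1))**2 + 107)/472 = ((-3/4 - 4*(-1))**2 + 107)/472 = ((-3/4 + 4)**2 + 107)/472 = ((13/4)**2 + 107)/472 = (169/16 + 107)/472 = (1/472)*(1881/16) = 1881/7552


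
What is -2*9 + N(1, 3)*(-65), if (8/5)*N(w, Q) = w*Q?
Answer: -1119/8 ≈ -139.88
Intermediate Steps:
N(w, Q) = 5*Q*w/8 (N(w, Q) = 5*(w*Q)/8 = 5*(Q*w)/8 = 5*Q*w/8)
-2*9 + N(1, 3)*(-65) = -2*9 + ((5/8)*3*1)*(-65) = -18 + (15/8)*(-65) = -18 - 975/8 = -1119/8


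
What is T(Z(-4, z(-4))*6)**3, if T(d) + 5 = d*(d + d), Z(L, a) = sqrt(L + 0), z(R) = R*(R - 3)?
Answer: -25153757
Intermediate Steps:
z(R) = R*(-3 + R)
Z(L, a) = sqrt(L)
T(d) = -5 + 2*d**2 (T(d) = -5 + d*(d + d) = -5 + d*(2*d) = -5 + 2*d**2)
T(Z(-4, z(-4))*6)**3 = (-5 + 2*(sqrt(-4)*6)**2)**3 = (-5 + 2*((2*I)*6)**2)**3 = (-5 + 2*(12*I)**2)**3 = (-5 + 2*(-144))**3 = (-5 - 288)**3 = (-293)**3 = -25153757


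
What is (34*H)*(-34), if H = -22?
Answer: 25432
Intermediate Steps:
(34*H)*(-34) = (34*(-22))*(-34) = -748*(-34) = 25432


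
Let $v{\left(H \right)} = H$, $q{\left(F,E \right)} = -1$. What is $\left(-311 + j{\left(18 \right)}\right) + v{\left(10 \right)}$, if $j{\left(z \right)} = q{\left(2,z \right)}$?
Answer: $-302$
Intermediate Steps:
$j{\left(z \right)} = -1$
$\left(-311 + j{\left(18 \right)}\right) + v{\left(10 \right)} = \left(-311 - 1\right) + 10 = -312 + 10 = -302$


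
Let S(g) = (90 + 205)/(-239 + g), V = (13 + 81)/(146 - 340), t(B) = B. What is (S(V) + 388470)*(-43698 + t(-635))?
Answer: -80013346491701/4646 ≈ -1.7222e+10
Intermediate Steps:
V = -47/97 (V = 94/(-194) = 94*(-1/194) = -47/97 ≈ -0.48454)
S(g) = 295/(-239 + g)
(S(V) + 388470)*(-43698 + t(-635)) = (295/(-239 - 47/97) + 388470)*(-43698 - 635) = (295/(-23230/97) + 388470)*(-44333) = (295*(-97/23230) + 388470)*(-44333) = (-5723/4646 + 388470)*(-44333) = (1804825897/4646)*(-44333) = -80013346491701/4646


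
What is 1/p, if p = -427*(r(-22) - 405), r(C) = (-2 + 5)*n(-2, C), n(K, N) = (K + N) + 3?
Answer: 1/199836 ≈ 5.0041e-6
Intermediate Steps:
n(K, N) = 3 + K + N
r(C) = 3 + 3*C (r(C) = (-2 + 5)*(3 - 2 + C) = 3*(1 + C) = 3 + 3*C)
p = 199836 (p = -427*((3 + 3*(-22)) - 405) = -427*((3 - 66) - 405) = -427*(-63 - 405) = -427*(-468) = 199836)
1/p = 1/199836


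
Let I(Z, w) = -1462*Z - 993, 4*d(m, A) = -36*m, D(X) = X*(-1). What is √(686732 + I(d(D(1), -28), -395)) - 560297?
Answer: -560297 + √672581 ≈ -5.5948e+5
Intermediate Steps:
D(X) = -X
d(m, A) = -9*m (d(m, A) = (-36*m)/4 = -9*m)
I(Z, w) = -993 - 1462*Z
√(686732 + I(d(D(1), -28), -395)) - 560297 = √(686732 + (-993 - (-13158)*(-1*1))) - 560297 = √(686732 + (-993 - (-13158)*(-1))) - 560297 = √(686732 + (-993 - 1462*9)) - 560297 = √(686732 + (-993 - 13158)) - 560297 = √(686732 - 14151) - 560297 = √672581 - 560297 = -560297 + √672581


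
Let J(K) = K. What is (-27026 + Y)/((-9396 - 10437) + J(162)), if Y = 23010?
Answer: 4016/19671 ≈ 0.20416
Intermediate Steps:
(-27026 + Y)/((-9396 - 10437) + J(162)) = (-27026 + 23010)/((-9396 - 10437) + 162) = -4016/(-19833 + 162) = -4016/(-19671) = -4016*(-1/19671) = 4016/19671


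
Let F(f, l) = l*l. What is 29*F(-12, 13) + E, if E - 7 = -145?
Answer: 4763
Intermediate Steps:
F(f, l) = l²
E = -138 (E = 7 - 145 = -138)
29*F(-12, 13) + E = 29*13² - 138 = 29*169 - 138 = 4901 - 138 = 4763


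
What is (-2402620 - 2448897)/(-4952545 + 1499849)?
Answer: 4851517/3452696 ≈ 1.4051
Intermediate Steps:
(-2402620 - 2448897)/(-4952545 + 1499849) = -4851517/(-3452696) = -4851517*(-1/3452696) = 4851517/3452696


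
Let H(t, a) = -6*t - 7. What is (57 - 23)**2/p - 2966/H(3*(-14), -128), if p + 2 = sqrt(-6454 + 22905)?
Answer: -48215362/4029515 + 1156*sqrt(16451)/16447 ≈ -2.9505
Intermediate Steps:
H(t, a) = -7 - 6*t
p = -2 + sqrt(16451) (p = -2 + sqrt(-6454 + 22905) = -2 + sqrt(16451) ≈ 126.26)
(57 - 23)**2/p - 2966/H(3*(-14), -128) = (57 - 23)**2/(-2 + sqrt(16451)) - 2966/(-7 - 18*(-14)) = 34**2/(-2 + sqrt(16451)) - 2966/(-7 - 6*(-42)) = 1156/(-2 + sqrt(16451)) - 2966/(-7 + 252) = 1156/(-2 + sqrt(16451)) - 2966/245 = -2966/245 + 1156/(-2 + sqrt(16451))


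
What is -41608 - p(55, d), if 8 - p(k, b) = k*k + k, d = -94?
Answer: -38536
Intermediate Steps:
p(k, b) = 8 - k - k**2 (p(k, b) = 8 - (k*k + k) = 8 - (k**2 + k) = 8 - (k + k**2) = 8 + (-k - k**2) = 8 - k - k**2)
-41608 - p(55, d) = -41608 - (8 - 1*55 - 1*55**2) = -41608 - (8 - 55 - 1*3025) = -41608 - (8 - 55 - 3025) = -41608 - 1*(-3072) = -41608 + 3072 = -38536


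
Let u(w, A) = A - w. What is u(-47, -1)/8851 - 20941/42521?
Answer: -183392825/376353371 ≈ -0.48729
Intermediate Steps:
u(-47, -1)/8851 - 20941/42521 = (-1 - 1*(-47))/8851 - 20941/42521 = (-1 + 47)*(1/8851) - 20941*1/42521 = 46*(1/8851) - 20941/42521 = 46/8851 - 20941/42521 = -183392825/376353371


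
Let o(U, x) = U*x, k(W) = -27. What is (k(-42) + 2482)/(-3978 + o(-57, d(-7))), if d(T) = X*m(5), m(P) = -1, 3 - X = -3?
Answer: -2455/3636 ≈ -0.67519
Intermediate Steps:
X = 6 (X = 3 - 1*(-3) = 3 + 3 = 6)
d(T) = -6 (d(T) = 6*(-1) = -6)
(k(-42) + 2482)/(-3978 + o(-57, d(-7))) = (-27 + 2482)/(-3978 - 57*(-6)) = 2455/(-3978 + 342) = 2455/(-3636) = 2455*(-1/3636) = -2455/3636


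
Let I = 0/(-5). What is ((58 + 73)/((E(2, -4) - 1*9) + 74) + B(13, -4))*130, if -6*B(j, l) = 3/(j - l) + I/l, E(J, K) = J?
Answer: 285155/1139 ≈ 250.36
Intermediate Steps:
I = 0 (I = 0*(-⅕) = 0)
B(j, l) = -1/(2*(j - l)) (B(j, l) = -(3/(j - l) + 0/l)/6 = -(3/(j - l) + 0)/6 = -1/(2*(j - l)))
((58 + 73)/((E(2, -4) - 1*9) + 74) + B(13, -4))*130 = ((58 + 73)/((2 - 1*9) + 74) - 1/(-2*(-4) + 2*13))*130 = (131/((2 - 9) + 74) - 1/(8 + 26))*130 = (131/(-7 + 74) - 1/34)*130 = (131/67 - 1*1/34)*130 = (131*(1/67) - 1/34)*130 = (131/67 - 1/34)*130 = (4387/2278)*130 = 285155/1139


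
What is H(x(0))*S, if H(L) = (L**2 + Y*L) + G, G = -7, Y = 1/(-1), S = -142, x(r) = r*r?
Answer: 994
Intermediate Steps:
x(r) = r**2
Y = -1
H(L) = -7 + L**2 - L (H(L) = (L**2 - L) - 7 = -7 + L**2 - L)
H(x(0))*S = (-7 + (0**2)**2 - 1*0**2)*(-142) = (-7 + 0**2 - 1*0)*(-142) = (-7 + 0 + 0)*(-142) = -7*(-142) = 994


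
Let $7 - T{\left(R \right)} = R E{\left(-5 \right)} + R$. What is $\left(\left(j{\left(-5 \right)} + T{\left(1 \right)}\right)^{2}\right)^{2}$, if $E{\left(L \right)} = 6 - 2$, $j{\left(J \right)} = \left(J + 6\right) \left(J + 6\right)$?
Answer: $81$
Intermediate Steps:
$j{\left(J \right)} = \left(6 + J\right)^{2}$ ($j{\left(J \right)} = \left(6 + J\right) \left(6 + J\right) = \left(6 + J\right)^{2}$)
$E{\left(L \right)} = 4$
$T{\left(R \right)} = 7 - 5 R$ ($T{\left(R \right)} = 7 - \left(R 4 + R\right) = 7 - \left(4 R + R\right) = 7 - 5 R$)
$\left(\left(j{\left(-5 \right)} + T{\left(1 \right)}\right)^{2}\right)^{2} = \left(\left(\left(6 - 5\right)^{2} + \left(7 - 5\right)\right)^{2}\right)^{2} = \left(\left(1^{2} + \left(7 - 5\right)\right)^{2}\right)^{2} = \left(\left(1 + 2\right)^{2}\right)^{2} = \left(3^{2}\right)^{2} = 9^{2} = 81$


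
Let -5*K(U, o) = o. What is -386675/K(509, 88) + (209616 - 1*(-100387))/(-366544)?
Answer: 88579965717/4031984 ≈ 21969.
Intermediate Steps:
K(U, o) = -o/5
-386675/K(509, 88) + (209616 - 1*(-100387))/(-366544) = -386675/((-⅕*88)) + (209616 - 1*(-100387))/(-366544) = -386675/(-88/5) + (209616 + 100387)*(-1/366544) = -386675*(-5/88) + 310003*(-1/366544) = 1933375/88 - 310003/366544 = 88579965717/4031984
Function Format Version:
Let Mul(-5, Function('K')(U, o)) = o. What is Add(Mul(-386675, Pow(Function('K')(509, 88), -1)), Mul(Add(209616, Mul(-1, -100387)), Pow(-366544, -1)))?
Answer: Rational(88579965717, 4031984) ≈ 21969.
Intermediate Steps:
Function('K')(U, o) = Mul(Rational(-1, 5), o)
Add(Mul(-386675, Pow(Function('K')(509, 88), -1)), Mul(Add(209616, Mul(-1, -100387)), Pow(-366544, -1))) = Add(Mul(-386675, Pow(Mul(Rational(-1, 5), 88), -1)), Mul(Add(209616, Mul(-1, -100387)), Pow(-366544, -1))) = Add(Mul(-386675, Pow(Rational(-88, 5), -1)), Mul(Add(209616, 100387), Rational(-1, 366544))) = Add(Mul(-386675, Rational(-5, 88)), Mul(310003, Rational(-1, 366544))) = Add(Rational(1933375, 88), Rational(-310003, 366544)) = Rational(88579965717, 4031984)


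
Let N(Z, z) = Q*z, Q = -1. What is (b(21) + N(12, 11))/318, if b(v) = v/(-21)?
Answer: -2/53 ≈ -0.037736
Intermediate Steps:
b(v) = -v/21 (b(v) = v*(-1/21) = -v/21)
N(Z, z) = -z
(b(21) + N(12, 11))/318 = (-1/21*21 - 1*11)/318 = (-1 - 11)*(1/318) = -12*1/318 = -2/53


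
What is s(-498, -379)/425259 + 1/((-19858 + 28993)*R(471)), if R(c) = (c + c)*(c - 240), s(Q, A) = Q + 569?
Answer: 15681535381/93925267051770 ≈ 0.00016696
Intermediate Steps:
s(Q, A) = 569 + Q
R(c) = 2*c*(-240 + c) (R(c) = (2*c)*(-240 + c) = 2*c*(-240 + c))
s(-498, -379)/425259 + 1/((-19858 + 28993)*R(471)) = (569 - 498)/425259 + 1/((-19858 + 28993)*((2*471*(-240 + 471)))) = 71*(1/425259) + 1/(9135*((2*471*231))) = 71/425259 + (1/9135)/217602 = 71/425259 + (1/9135)*(1/217602) = 71/425259 + 1/1987794270 = 15681535381/93925267051770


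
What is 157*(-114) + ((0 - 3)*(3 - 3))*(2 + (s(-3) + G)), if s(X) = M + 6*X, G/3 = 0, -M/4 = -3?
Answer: -17898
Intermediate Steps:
M = 12 (M = -4*(-3) = 12)
G = 0 (G = 3*0 = 0)
s(X) = 12 + 6*X
157*(-114) + ((0 - 3)*(3 - 3))*(2 + (s(-3) + G)) = 157*(-114) + ((0 - 3)*(3 - 3))*(2 + ((12 + 6*(-3)) + 0)) = -17898 + (-3*0)*(2 + ((12 - 18) + 0)) = -17898 + 0*(2 + (-6 + 0)) = -17898 + 0*(2 - 6) = -17898 + 0*(-4) = -17898 + 0 = -17898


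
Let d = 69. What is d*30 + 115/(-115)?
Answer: 2069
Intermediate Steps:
d*30 + 115/(-115) = 69*30 + 115/(-115) = 2070 + 115*(-1/115) = 2070 - 1 = 2069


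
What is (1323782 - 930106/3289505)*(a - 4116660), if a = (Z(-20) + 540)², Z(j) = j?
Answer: -3349774434148882608/657901 ≈ -5.0916e+12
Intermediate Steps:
a = 270400 (a = (-20 + 540)² = 520² = 270400)
(1323782 - 930106/3289505)*(a - 4116660) = (1323782 - 930106/3289505)*(270400 - 4116660) = (1323782 - 930106*1/3289505)*(-3846260) = (1323782 - 930106/3289505)*(-3846260) = (4354586577804/3289505)*(-3846260) = -3349774434148882608/657901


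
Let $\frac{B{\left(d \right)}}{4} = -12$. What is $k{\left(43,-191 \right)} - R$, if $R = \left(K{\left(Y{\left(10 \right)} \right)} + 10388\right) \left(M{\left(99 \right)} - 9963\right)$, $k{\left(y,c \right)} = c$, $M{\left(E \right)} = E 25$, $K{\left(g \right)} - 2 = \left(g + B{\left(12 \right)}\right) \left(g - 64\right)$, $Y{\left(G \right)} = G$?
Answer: $93165505$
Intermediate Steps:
$B{\left(d \right)} = -48$ ($B{\left(d \right)} = 4 \left(-12\right) = -48$)
$K{\left(g \right)} = 2 + \left(-64 + g\right) \left(-48 + g\right)$ ($K{\left(g \right)} = 2 + \left(g - 48\right) \left(g - 64\right) = 2 + \left(-48 + g\right) \left(-64 + g\right) = 2 + \left(-64 + g\right) \left(-48 + g\right)$)
$M{\left(E \right)} = 25 E$
$R = -93165696$ ($R = \left(\left(3074 + 10^{2} - 1120\right) + 10388\right) \left(25 \cdot 99 - 9963\right) = \left(\left(3074 + 100 - 1120\right) + 10388\right) \left(2475 - 9963\right) = \left(2054 + 10388\right) \left(-7488\right) = 12442 \left(-7488\right) = -93165696$)
$k{\left(43,-191 \right)} - R = -191 - -93165696 = -191 + 93165696 = 93165505$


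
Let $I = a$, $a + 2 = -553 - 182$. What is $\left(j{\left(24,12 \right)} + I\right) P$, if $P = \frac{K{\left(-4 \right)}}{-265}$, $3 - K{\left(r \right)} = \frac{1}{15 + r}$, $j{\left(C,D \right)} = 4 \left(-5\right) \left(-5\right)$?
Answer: $\frac{20384}{2915} \approx 6.9928$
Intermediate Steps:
$j{\left(C,D \right)} = 100$ ($j{\left(C,D \right)} = \left(-20\right) \left(-5\right) = 100$)
$K{\left(r \right)} = 3 - \frac{1}{15 + r}$
$a = -737$ ($a = -2 - 735 = -737$)
$P = - \frac{32}{2915}$ ($P = \frac{\frac{1}{15 - 4} \left(44 + 3 \left(-4\right)\right)}{-265} = \frac{44 - 12}{11} \left(- \frac{1}{265}\right) = \frac{1}{11} \cdot 32 \left(- \frac{1}{265}\right) = \frac{32}{11} \left(- \frac{1}{265}\right) = - \frac{32}{2915} \approx -0.010978$)
$I = -737$
$\left(j{\left(24,12 \right)} + I\right) P = \left(100 - 737\right) \left(- \frac{32}{2915}\right) = \left(-637\right) \left(- \frac{32}{2915}\right) = \frac{20384}{2915}$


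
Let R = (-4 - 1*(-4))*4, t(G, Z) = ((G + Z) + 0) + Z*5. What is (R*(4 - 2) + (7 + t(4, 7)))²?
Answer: 2809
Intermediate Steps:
t(G, Z) = G + 6*Z (t(G, Z) = (G + Z) + 5*Z = G + 6*Z)
R = 0 (R = (-4 + 4)*4 = 0*4 = 0)
(R*(4 - 2) + (7 + t(4, 7)))² = (0*(4 - 2) + (7 + (4 + 6*7)))² = (0*2 + (7 + (4 + 42)))² = (0 + (7 + 46))² = (0 + 53)² = 53² = 2809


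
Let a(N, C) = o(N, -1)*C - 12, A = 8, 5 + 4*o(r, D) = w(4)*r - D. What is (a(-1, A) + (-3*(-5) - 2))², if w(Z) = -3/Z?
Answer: 121/4 ≈ 30.250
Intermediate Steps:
o(r, D) = -5/4 - 3*r/16 - D/4 (o(r, D) = -5/4 + ((-3/4)*r - D)/4 = -5/4 + ((-3*¼)*r - D)/4 = -5/4 + (-3*r/4 - D)/4 = -5/4 + (-D - 3*r/4)/4 = -5/4 + (-3*r/16 - D/4) = -5/4 - 3*r/16 - D/4)
a(N, C) = -12 + C*(-1 - 3*N/16) (a(N, C) = (-5/4 - 3*N/16 - ¼*(-1))*C - 12 = (-5/4 - 3*N/16 + ¼)*C - 12 = (-1 - 3*N/16)*C - 12 = C*(-1 - 3*N/16) - 12 = -12 + C*(-1 - 3*N/16))
(a(-1, A) + (-3*(-5) - 2))² = ((-12 - 1/16*8*(16 + 3*(-1))) + (-3*(-5) - 2))² = ((-12 - 1/16*8*(16 - 3)) + (15 - 2))² = ((-12 - 1/16*8*13) + 13)² = ((-12 - 13/2) + 13)² = (-37/2 + 13)² = (-11/2)² = 121/4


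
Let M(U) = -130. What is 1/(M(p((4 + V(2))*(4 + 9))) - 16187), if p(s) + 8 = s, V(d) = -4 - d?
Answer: -1/16317 ≈ -6.1286e-5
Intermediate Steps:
p(s) = -8 + s
1/(M(p((4 + V(2))*(4 + 9))) - 16187) = 1/(-130 - 16187) = 1/(-16317) = -1/16317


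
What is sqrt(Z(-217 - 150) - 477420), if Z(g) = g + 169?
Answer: I*sqrt(477618) ≈ 691.1*I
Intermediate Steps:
Z(g) = 169 + g
sqrt(Z(-217 - 150) - 477420) = sqrt((169 + (-217 - 150)) - 477420) = sqrt((169 - 367) - 477420) = sqrt(-198 - 477420) = sqrt(-477618) = I*sqrt(477618)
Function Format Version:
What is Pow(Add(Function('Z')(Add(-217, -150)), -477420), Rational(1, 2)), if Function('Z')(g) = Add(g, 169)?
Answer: Mul(I, Pow(477618, Rational(1, 2))) ≈ Mul(691.10, I)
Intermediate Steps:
Function('Z')(g) = Add(169, g)
Pow(Add(Function('Z')(Add(-217, -150)), -477420), Rational(1, 2)) = Pow(Add(Add(169, Add(-217, -150)), -477420), Rational(1, 2)) = Pow(Add(Add(169, -367), -477420), Rational(1, 2)) = Pow(Add(-198, -477420), Rational(1, 2)) = Pow(-477618, Rational(1, 2)) = Mul(I, Pow(477618, Rational(1, 2)))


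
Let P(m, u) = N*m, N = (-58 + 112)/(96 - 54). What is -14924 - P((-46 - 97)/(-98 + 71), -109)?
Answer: -313547/21 ≈ -14931.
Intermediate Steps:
N = 9/7 (N = 54/42 = 54*(1/42) = 9/7 ≈ 1.2857)
P(m, u) = 9*m/7
-14924 - P((-46 - 97)/(-98 + 71), -109) = -14924 - 9*(-46 - 97)/(-98 + 71)/7 = -14924 - 9*(-143/(-27))/7 = -14924 - 9*(-143*(-1/27))/7 = -14924 - 9*143/(7*27) = -14924 - 1*143/21 = -14924 - 143/21 = -313547/21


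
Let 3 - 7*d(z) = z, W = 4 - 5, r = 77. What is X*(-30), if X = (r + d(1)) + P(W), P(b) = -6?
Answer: -14970/7 ≈ -2138.6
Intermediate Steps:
W = -1
d(z) = 3/7 - z/7
X = 499/7 (X = (77 + (3/7 - ⅐*1)) - 6 = (77 + (3/7 - ⅐)) - 6 = (77 + 2/7) - 6 = 541/7 - 6 = 499/7 ≈ 71.286)
X*(-30) = (499/7)*(-30) = -14970/7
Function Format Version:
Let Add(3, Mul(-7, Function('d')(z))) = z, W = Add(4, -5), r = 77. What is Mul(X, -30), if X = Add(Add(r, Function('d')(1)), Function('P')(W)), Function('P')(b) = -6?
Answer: Rational(-14970, 7) ≈ -2138.6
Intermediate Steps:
W = -1
Function('d')(z) = Add(Rational(3, 7), Mul(Rational(-1, 7), z))
X = Rational(499, 7) (X = Add(Add(77, Add(Rational(3, 7), Mul(Rational(-1, 7), 1))), -6) = Add(Add(77, Add(Rational(3, 7), Rational(-1, 7))), -6) = Add(Add(77, Rational(2, 7)), -6) = Add(Rational(541, 7), -6) = Rational(499, 7) ≈ 71.286)
Mul(X, -30) = Mul(Rational(499, 7), -30) = Rational(-14970, 7)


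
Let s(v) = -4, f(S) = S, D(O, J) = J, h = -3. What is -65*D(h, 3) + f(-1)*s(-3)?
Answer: -191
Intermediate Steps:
-65*D(h, 3) + f(-1)*s(-3) = -65*3 - 1*(-4) = -195 + 4 = -191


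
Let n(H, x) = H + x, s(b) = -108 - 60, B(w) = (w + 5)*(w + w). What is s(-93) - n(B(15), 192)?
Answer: -960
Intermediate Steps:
B(w) = 2*w*(5 + w) (B(w) = (5 + w)*(2*w) = 2*w*(5 + w))
s(b) = -168
s(-93) - n(B(15), 192) = -168 - (2*15*(5 + 15) + 192) = -168 - (2*15*20 + 192) = -168 - (600 + 192) = -168 - 1*792 = -168 - 792 = -960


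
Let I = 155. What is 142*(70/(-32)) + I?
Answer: -1245/8 ≈ -155.63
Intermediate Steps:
142*(70/(-32)) + I = 142*(70/(-32)) + 155 = 142*(70*(-1/32)) + 155 = 142*(-35/16) + 155 = -2485/8 + 155 = -1245/8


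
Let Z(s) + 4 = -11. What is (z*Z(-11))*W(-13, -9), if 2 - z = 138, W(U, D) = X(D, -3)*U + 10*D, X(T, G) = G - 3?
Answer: -24480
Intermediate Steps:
X(T, G) = -3 + G
W(U, D) = -6*U + 10*D (W(U, D) = (-3 - 3)*U + 10*D = -6*U + 10*D)
z = -136 (z = 2 - 1*138 = 2 - 138 = -136)
Z(s) = -15 (Z(s) = -4 - 11 = -15)
(z*Z(-11))*W(-13, -9) = (-136*(-15))*(-6*(-13) + 10*(-9)) = 2040*(78 - 90) = 2040*(-12) = -24480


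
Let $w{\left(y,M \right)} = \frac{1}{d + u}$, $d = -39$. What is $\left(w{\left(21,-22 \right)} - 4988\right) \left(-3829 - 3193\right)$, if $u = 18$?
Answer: $\frac{735547478}{21} \approx 3.5026 \cdot 10^{7}$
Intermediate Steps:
$w{\left(y,M \right)} = - \frac{1}{21}$ ($w{\left(y,M \right)} = \frac{1}{-39 + 18} = \frac{1}{-21} = - \frac{1}{21}$)
$\left(w{\left(21,-22 \right)} - 4988\right) \left(-3829 - 3193\right) = \left(- \frac{1}{21} - 4988\right) \left(-3829 - 3193\right) = \left(- \frac{104749}{21}\right) \left(-7022\right) = \frac{735547478}{21}$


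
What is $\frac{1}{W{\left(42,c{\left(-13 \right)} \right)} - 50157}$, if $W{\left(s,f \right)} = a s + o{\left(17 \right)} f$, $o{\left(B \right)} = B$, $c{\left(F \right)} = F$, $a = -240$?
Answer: $- \frac{1}{60458} \approx -1.654 \cdot 10^{-5}$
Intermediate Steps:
$W{\left(s,f \right)} = - 240 s + 17 f$
$\frac{1}{W{\left(42,c{\left(-13 \right)} \right)} - 50157} = \frac{1}{\left(\left(-240\right) 42 + 17 \left(-13\right)\right) - 50157} = \frac{1}{\left(-10080 - 221\right) - 50157} = \frac{1}{-10301 - 50157} = \frac{1}{-60458} = - \frac{1}{60458}$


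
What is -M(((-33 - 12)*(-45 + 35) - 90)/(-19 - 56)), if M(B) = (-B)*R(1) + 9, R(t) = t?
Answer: -69/5 ≈ -13.800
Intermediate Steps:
M(B) = 9 - B (M(B) = -B*1 + 9 = -B + 9 = 9 - B)
-M(((-33 - 12)*(-45 + 35) - 90)/(-19 - 56)) = -(9 - ((-33 - 12)*(-45 + 35) - 90)/(-19 - 56)) = -(9 - (-45*(-10) - 90)/(-75)) = -(9 - (450 - 90)*(-1)/75) = -(9 - 360*(-1)/75) = -(9 - 1*(-24/5)) = -(9 + 24/5) = -1*69/5 = -69/5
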